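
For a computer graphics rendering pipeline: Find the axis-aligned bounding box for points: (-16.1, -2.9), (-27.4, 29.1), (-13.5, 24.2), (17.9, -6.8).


x range: [-27.4, 17.9]
y range: [-6.8, 29.1]
Bounding box: (-27.4,-6.8) to (17.9,29.1)

(-27.4,-6.8) to (17.9,29.1)


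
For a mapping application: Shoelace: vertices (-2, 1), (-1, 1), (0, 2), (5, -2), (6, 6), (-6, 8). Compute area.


Shoelace sum: ((-2)*1 - (-1)*1) + ((-1)*2 - 0*1) + (0*(-2) - 5*2) + (5*6 - 6*(-2)) + (6*8 - (-6)*6) + ((-6)*1 - (-2)*8)
= 123
Area = |123|/2 = 61.5

61.5


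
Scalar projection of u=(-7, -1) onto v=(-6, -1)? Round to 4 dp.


u.v = 43, |v| = sqrt(37) = 6.0828
Scalar projection = u.v / |v| = 43 / sqrt(37) = 7.0692

7.0692


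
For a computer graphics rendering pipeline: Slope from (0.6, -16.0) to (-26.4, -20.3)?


slope = (y2-y1)/(x2-x1) = ((-20.3)-(-16))/((-26.4)-0.6) = (-4.3)/(-27) = 0.1593

0.1593


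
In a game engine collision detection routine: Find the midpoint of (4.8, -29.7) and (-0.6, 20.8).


M = ((4.8+(-0.6))/2, ((-29.7)+20.8)/2)
= (2.1, -4.45)

(2.1, -4.45)


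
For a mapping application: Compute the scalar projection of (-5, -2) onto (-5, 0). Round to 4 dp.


u.v = 25, |v| = sqrt(25) = 5
Scalar projection = u.v / |v| = 25 / sqrt(25) = 5

5


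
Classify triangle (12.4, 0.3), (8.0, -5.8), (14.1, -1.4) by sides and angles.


Side lengths squared: AB^2=56.57, BC^2=56.57, CA^2=5.78
Sorted: [5.78, 56.57, 56.57]
By sides: Isosceles, By angles: Acute

Isosceles, Acute


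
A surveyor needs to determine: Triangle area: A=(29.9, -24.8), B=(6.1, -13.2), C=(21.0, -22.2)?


Area = |x_A(y_B-y_C) + x_B(y_C-y_A) + x_C(y_A-y_B)|/2
= |269.1 + 15.86 + (-243.6)|/2
= 41.36/2 = 20.68

20.68


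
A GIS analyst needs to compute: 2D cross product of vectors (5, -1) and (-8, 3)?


u x v = u_x*v_y - u_y*v_x = 5*3 - (-1)*(-8)
= 15 - 8 = 7

7


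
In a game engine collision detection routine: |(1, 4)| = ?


|u| = sqrt(1^2 + 4^2) = sqrt(17) = 4.1231

4.1231


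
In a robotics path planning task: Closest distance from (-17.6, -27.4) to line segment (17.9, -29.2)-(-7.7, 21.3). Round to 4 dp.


Project P onto AB: t = 0.3119 (clamped to [0,1])
Closest point on segment: (9.9164, -13.4511)
Distance: 30.85

30.85


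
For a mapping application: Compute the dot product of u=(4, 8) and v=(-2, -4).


u . v = u_x*v_x + u_y*v_y = 4*(-2) + 8*(-4)
= (-8) + (-32) = -40

-40


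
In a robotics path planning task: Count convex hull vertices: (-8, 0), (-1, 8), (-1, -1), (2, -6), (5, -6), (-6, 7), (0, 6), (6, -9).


Convex hull vertices (CCW): (-8, 0), (6, -9), (5, -6), (0, 6), (-1, 8), (-6, 7)
Count = 6

6


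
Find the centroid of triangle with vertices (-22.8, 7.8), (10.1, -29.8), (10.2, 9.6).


Centroid = ((x_A+x_B+x_C)/3, (y_A+y_B+y_C)/3)
= (((-22.8)+10.1+10.2)/3, (7.8+(-29.8)+9.6)/3)
= (-0.8333, -4.1333)

(-0.8333, -4.1333)


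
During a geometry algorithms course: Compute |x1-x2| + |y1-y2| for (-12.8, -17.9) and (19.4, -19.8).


|(-12.8)-19.4| + |(-17.9)-(-19.8)| = 32.2 + 1.9 = 34.1

34.1


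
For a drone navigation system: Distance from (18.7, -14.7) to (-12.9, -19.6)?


dx=-31.6, dy=-4.9
d^2 = (-31.6)^2 + (-4.9)^2 = 1022.57
d = sqrt(1022.57) = 31.9776

31.9776


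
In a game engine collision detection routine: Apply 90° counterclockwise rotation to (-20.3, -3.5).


90° CCW: (x,y) -> (-y, x)
(-20.3,-3.5) -> (3.5, -20.3)

(3.5, -20.3)


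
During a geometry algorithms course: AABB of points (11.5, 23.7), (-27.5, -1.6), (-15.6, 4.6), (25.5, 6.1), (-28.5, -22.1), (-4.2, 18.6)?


x range: [-28.5, 25.5]
y range: [-22.1, 23.7]
Bounding box: (-28.5,-22.1) to (25.5,23.7)

(-28.5,-22.1) to (25.5,23.7)


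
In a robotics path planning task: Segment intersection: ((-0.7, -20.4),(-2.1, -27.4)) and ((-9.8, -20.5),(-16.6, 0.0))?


Cross products: d1=-187.23, d2=-110.93, d3=-63.56, d4=-139.86
d1*d2 < 0 and d3*d4 < 0? no

No, they don't intersect


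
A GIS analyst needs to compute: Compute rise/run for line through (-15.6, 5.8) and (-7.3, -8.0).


slope = (y2-y1)/(x2-x1) = ((-8)-5.8)/((-7.3)-(-15.6)) = (-13.8)/8.3 = -1.6627

-1.6627


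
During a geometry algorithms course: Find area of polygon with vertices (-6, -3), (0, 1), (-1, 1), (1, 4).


Shoelace sum: ((-6)*1 - 0*(-3)) + (0*1 - (-1)*1) + ((-1)*4 - 1*1) + (1*(-3) - (-6)*4)
= 11
Area = |11|/2 = 5.5

5.5


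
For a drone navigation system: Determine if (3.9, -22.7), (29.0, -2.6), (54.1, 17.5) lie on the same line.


Cross product: (29-3.9)*(17.5-(-22.7)) - ((-2.6)-(-22.7))*(54.1-3.9)
= 0

Yes, collinear


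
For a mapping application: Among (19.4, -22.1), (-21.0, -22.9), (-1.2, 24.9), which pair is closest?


d(P0,P1) = 40.4079, d(P0,P2) = 51.3163, d(P1,P2) = 51.7386
Closest: P0 and P1

Closest pair: (19.4, -22.1) and (-21.0, -22.9), distance = 40.4079


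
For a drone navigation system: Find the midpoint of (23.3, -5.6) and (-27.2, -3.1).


M = ((23.3+(-27.2))/2, ((-5.6)+(-3.1))/2)
= (-1.95, -4.35)

(-1.95, -4.35)


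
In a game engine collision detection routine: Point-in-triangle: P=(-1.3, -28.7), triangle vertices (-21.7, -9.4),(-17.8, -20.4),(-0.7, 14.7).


Cross products: AB x AP = 149.13, BC x BP = -721.08, CA x CP = 896.94
All same sign? no

No, outside


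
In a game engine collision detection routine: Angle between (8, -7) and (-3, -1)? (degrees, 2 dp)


u.v = -17, |u| = sqrt(113) = 10.6301, |v| = sqrt(10) = 3.1623
cos(theta) = u.v/(|u||v|) = -17/sqrt(1130) = -0.505719
theta = acos(-0.505719) = 120.38 degrees

120.38 degrees


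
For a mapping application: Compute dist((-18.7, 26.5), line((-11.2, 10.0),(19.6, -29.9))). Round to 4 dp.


|cross product| = 208.95
|line direction| = sqrt(2540.65) = 50.4049
Distance = 208.95/sqrt(2540.65) = 4.1454

4.1454


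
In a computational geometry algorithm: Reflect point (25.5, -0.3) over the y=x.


Reflection over y=x: (x,y) -> (y,x)
(25.5, -0.3) -> (-0.3, 25.5)

(-0.3, 25.5)


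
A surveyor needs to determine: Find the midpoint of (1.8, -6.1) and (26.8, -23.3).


M = ((1.8+26.8)/2, ((-6.1)+(-23.3))/2)
= (14.3, -14.7)

(14.3, -14.7)


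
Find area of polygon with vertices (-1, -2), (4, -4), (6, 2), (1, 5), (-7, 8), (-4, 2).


Shoelace sum: ((-1)*(-4) - 4*(-2)) + (4*2 - 6*(-4)) + (6*5 - 1*2) + (1*8 - (-7)*5) + ((-7)*2 - (-4)*8) + ((-4)*(-2) - (-1)*2)
= 143
Area = |143|/2 = 71.5

71.5


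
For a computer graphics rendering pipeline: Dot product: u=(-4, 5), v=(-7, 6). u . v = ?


u . v = u_x*v_x + u_y*v_y = (-4)*(-7) + 5*6
= 28 + 30 = 58

58


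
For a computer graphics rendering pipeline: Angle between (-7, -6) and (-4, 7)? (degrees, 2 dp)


u.v = -14, |u| = sqrt(85) = 9.2195, |v| = sqrt(65) = 8.0623
cos(theta) = u.v/(|u||v|) = -14/sqrt(5525) = -0.188348
theta = acos(-0.188348) = 100.86 degrees

100.86 degrees


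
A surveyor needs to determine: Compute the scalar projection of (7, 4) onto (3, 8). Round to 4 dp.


u.v = 53, |v| = sqrt(73) = 8.544
Scalar projection = u.v / |v| = 53 / sqrt(73) = 6.2032

6.2032


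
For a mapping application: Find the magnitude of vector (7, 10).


|u| = sqrt(7^2 + 10^2) = sqrt(149) = 12.2066

12.2066


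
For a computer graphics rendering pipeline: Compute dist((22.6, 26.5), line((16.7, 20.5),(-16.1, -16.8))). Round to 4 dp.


|cross product| = 23.27
|line direction| = sqrt(2467.13) = 49.6702
Distance = 23.27/sqrt(2467.13) = 0.4685

0.4685


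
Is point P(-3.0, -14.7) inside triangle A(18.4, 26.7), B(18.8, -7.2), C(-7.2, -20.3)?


Cross products: AB x AP = -742.02, BC x BP = -90.58, CA x CP = -54.04
All same sign? yes

Yes, inside


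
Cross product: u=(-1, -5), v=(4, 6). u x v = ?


u x v = u_x*v_y - u_y*v_x = (-1)*6 - (-5)*4
= (-6) - (-20) = 14

14


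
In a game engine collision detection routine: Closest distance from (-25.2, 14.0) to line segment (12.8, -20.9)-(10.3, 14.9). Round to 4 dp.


Project P onto AB: t = 1 (clamped to [0,1])
Closest point on segment: (10.3, 14.9)
Distance: 35.5114

35.5114


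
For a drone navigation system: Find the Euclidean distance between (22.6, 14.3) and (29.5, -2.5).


dx=6.9, dy=-16.8
d^2 = 6.9^2 + (-16.8)^2 = 329.85
d = sqrt(329.85) = 18.1618

18.1618


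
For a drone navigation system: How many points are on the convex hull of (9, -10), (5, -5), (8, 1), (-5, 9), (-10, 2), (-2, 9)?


Convex hull vertices (CCW): (-10, 2), (9, -10), (8, 1), (-2, 9), (-5, 9)
Count = 5

5


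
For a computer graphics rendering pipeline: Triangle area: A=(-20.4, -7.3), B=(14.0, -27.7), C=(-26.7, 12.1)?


Area = |x_A(y_B-y_C) + x_B(y_C-y_A) + x_C(y_A-y_B)|/2
= |811.92 + 271.6 + (-544.68)|/2
= 538.84/2 = 269.42

269.42


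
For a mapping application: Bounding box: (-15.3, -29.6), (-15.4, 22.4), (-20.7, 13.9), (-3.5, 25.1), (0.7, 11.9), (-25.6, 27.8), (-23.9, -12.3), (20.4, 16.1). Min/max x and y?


x range: [-25.6, 20.4]
y range: [-29.6, 27.8]
Bounding box: (-25.6,-29.6) to (20.4,27.8)

(-25.6,-29.6) to (20.4,27.8)


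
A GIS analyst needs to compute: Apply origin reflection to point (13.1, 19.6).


Reflection over origin: (x,y) -> (-x,-y)
(13.1, 19.6) -> (-13.1, -19.6)

(-13.1, -19.6)


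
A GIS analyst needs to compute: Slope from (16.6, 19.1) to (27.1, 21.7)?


slope = (y2-y1)/(x2-x1) = (21.7-19.1)/(27.1-16.6) = 2.6/10.5 = 0.2476

0.2476


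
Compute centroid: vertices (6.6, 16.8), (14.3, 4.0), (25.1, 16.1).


Centroid = ((x_A+x_B+x_C)/3, (y_A+y_B+y_C)/3)
= ((6.6+14.3+25.1)/3, (16.8+4+16.1)/3)
= (15.3333, 12.3)

(15.3333, 12.3)


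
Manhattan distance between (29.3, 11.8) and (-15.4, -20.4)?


|29.3-(-15.4)| + |11.8-(-20.4)| = 44.7 + 32.2 = 76.9

76.9


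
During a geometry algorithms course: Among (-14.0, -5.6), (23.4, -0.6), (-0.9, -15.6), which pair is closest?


d(P0,P1) = 37.7327, d(P0,P2) = 16.4806, d(P1,P2) = 28.5568
Closest: P0 and P2

Closest pair: (-14.0, -5.6) and (-0.9, -15.6), distance = 16.4806


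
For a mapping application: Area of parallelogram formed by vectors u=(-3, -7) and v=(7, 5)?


|u x v| = |(-3)*5 - (-7)*7|
= |(-15) - (-49)| = 34

34


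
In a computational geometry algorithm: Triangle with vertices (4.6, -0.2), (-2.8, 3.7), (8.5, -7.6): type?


Side lengths squared: AB^2=69.97, BC^2=255.38, CA^2=69.97
Sorted: [69.97, 69.97, 255.38]
By sides: Isosceles, By angles: Obtuse

Isosceles, Obtuse


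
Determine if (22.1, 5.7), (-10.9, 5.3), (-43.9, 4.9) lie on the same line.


Cross product: ((-10.9)-22.1)*(4.9-5.7) - (5.3-5.7)*((-43.9)-22.1)
= 0

Yes, collinear


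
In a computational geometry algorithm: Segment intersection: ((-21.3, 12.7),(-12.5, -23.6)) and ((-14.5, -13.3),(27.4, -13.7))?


Cross products: d1=1086.68, d2=-430.77, d3=18.04, d4=1535.49
d1*d2 < 0 and d3*d4 < 0? no

No, they don't intersect


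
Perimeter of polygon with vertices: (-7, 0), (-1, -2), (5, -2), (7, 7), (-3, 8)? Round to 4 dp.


Sides: (-7, 0)->(-1, -2): sqrt(40) = 6.324555, (-1, -2)->(5, -2): sqrt(36) = 6, (5, -2)->(7, 7): sqrt(85) = 9.219544, (7, 7)->(-3, 8): sqrt(101) = 10.049876, (-3, 8)->(-7, 0): sqrt(80) = 8.944272
Sum = 40.538247
Perimeter = 40.5382

40.5382


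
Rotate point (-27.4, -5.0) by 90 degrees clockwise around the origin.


90° CW: (x,y) -> (y, -x)
(-27.4,-5) -> (-5, 27.4)

(-5, 27.4)


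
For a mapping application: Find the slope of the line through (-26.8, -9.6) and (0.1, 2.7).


slope = (y2-y1)/(x2-x1) = (2.7-(-9.6))/(0.1-(-26.8)) = 12.3/26.9 = 0.4572

0.4572


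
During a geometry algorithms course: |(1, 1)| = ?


|u| = sqrt(1^2 + 1^2) = sqrt(2) = 1.4142

1.4142


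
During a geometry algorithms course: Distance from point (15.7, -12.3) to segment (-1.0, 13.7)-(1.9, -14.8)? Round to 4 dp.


Project P onto AB: t = 0.9619 (clamped to [0,1])
Closest point on segment: (1.7896, -13.7154)
Distance: 13.9822

13.9822


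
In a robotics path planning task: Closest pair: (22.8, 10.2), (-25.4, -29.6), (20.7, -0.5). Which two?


d(P0,P1) = 62.5082, d(P0,P2) = 10.9041, d(P1,P2) = 54.5162
Closest: P0 and P2

Closest pair: (22.8, 10.2) and (20.7, -0.5), distance = 10.9041


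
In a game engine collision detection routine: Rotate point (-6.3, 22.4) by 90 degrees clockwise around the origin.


90° CW: (x,y) -> (y, -x)
(-6.3,22.4) -> (22.4, 6.3)

(22.4, 6.3)


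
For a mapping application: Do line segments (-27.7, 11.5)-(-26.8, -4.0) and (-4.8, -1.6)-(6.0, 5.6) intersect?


Cross products: d1=306.36, d2=132.48, d3=343.16, d4=517.04
d1*d2 < 0 and d3*d4 < 0? no

No, they don't intersect


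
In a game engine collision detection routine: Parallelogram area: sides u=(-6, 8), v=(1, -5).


|u x v| = |(-6)*(-5) - 8*1|
= |30 - 8| = 22

22


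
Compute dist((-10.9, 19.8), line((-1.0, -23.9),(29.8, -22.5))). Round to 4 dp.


|cross product| = 1359.82
|line direction| = sqrt(950.6) = 30.8318
Distance = 1359.82/sqrt(950.6) = 44.1045

44.1045


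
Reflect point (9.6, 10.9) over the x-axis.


Reflection over x-axis: (x,y) -> (x,-y)
(9.6, 10.9) -> (9.6, -10.9)

(9.6, -10.9)


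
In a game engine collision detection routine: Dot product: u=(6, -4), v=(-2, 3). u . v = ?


u . v = u_x*v_x + u_y*v_y = 6*(-2) + (-4)*3
= (-12) + (-12) = -24

-24


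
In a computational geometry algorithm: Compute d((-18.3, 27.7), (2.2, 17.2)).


dx=20.5, dy=-10.5
d^2 = 20.5^2 + (-10.5)^2 = 530.5
d = sqrt(530.5) = 23.0326

23.0326


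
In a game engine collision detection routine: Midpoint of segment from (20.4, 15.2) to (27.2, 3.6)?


M = ((20.4+27.2)/2, (15.2+3.6)/2)
= (23.8, 9.4)

(23.8, 9.4)


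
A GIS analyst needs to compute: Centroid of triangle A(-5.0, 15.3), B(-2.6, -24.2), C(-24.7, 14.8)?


Centroid = ((x_A+x_B+x_C)/3, (y_A+y_B+y_C)/3)
= (((-5)+(-2.6)+(-24.7))/3, (15.3+(-24.2)+14.8)/3)
= (-10.7667, 1.9667)

(-10.7667, 1.9667)


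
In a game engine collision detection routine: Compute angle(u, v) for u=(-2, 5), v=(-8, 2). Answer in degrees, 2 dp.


u.v = 26, |u| = sqrt(29) = 5.3852, |v| = sqrt(68) = 8.2462
cos(theta) = u.v/(|u||v|) = 26/sqrt(1972) = 0.585491
theta = acos(0.585491) = 54.16 degrees

54.16 degrees


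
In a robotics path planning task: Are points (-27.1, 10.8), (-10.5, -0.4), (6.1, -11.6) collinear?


Cross product: ((-10.5)-(-27.1))*((-11.6)-10.8) - ((-0.4)-10.8)*(6.1-(-27.1))
= 0

Yes, collinear


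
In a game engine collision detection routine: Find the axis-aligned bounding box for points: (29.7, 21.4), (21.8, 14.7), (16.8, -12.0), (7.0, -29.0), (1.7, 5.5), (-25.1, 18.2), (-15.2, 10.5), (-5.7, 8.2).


x range: [-25.1, 29.7]
y range: [-29, 21.4]
Bounding box: (-25.1,-29) to (29.7,21.4)

(-25.1,-29) to (29.7,21.4)


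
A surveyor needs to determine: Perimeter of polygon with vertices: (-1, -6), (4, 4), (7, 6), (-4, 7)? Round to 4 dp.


Sides: (-1, -6)->(4, 4): sqrt(125) = 11.18034, (4, 4)->(7, 6): sqrt(13) = 3.605551, (7, 6)->(-4, 7): sqrt(122) = 11.045361, (-4, 7)->(-1, -6): sqrt(178) = 13.341664
Sum = 39.172916
Perimeter = 39.1729

39.1729


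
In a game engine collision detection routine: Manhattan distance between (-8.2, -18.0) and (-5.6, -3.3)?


|(-8.2)-(-5.6)| + |(-18)-(-3.3)| = 2.6 + 14.7 = 17.3

17.3


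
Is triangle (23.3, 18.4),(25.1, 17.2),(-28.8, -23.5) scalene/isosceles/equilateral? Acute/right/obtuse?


Side lengths squared: AB^2=4.68, BC^2=4561.7, CA^2=4470.02
Sorted: [4.68, 4470.02, 4561.7]
By sides: Scalene, By angles: Obtuse

Scalene, Obtuse


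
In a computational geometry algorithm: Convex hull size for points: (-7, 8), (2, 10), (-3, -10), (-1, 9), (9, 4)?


Convex hull vertices (CCW): (-7, 8), (-3, -10), (9, 4), (2, 10)
Count = 4

4


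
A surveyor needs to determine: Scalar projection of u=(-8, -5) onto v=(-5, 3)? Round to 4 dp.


u.v = 25, |v| = sqrt(34) = 5.831
Scalar projection = u.v / |v| = 25 / sqrt(34) = 4.2875

4.2875


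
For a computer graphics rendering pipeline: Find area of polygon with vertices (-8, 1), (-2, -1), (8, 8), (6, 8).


Shoelace sum: ((-8)*(-1) - (-2)*1) + ((-2)*8 - 8*(-1)) + (8*8 - 6*8) + (6*1 - (-8)*8)
= 88
Area = |88|/2 = 44

44


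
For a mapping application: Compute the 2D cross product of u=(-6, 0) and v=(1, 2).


u x v = u_x*v_y - u_y*v_x = (-6)*2 - 0*1
= (-12) - 0 = -12

-12


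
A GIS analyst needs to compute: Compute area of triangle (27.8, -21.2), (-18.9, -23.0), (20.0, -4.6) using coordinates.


Area = |x_A(y_B-y_C) + x_B(y_C-y_A) + x_C(y_A-y_B)|/2
= |(-511.52) + (-313.74) + 36|/2
= 789.26/2 = 394.63

394.63


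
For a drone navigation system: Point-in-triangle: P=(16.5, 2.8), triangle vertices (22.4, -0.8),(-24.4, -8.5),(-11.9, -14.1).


Cross products: AB x AP = -213.91, BC x BP = 370.29, CA x CP = 201.95
All same sign? no

No, outside


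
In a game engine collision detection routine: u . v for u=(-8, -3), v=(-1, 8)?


u . v = u_x*v_x + u_y*v_y = (-8)*(-1) + (-3)*8
= 8 + (-24) = -16

-16


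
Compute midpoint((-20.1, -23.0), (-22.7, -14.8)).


M = (((-20.1)+(-22.7))/2, ((-23)+(-14.8))/2)
= (-21.4, -18.9)

(-21.4, -18.9)


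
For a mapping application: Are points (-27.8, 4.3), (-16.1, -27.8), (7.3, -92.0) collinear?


Cross product: ((-16.1)-(-27.8))*((-92)-4.3) - ((-27.8)-4.3)*(7.3-(-27.8))
= 0

Yes, collinear


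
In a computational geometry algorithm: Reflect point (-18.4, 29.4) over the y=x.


Reflection over y=x: (x,y) -> (y,x)
(-18.4, 29.4) -> (29.4, -18.4)

(29.4, -18.4)


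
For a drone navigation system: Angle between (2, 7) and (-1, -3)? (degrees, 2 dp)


u.v = -23, |u| = sqrt(53) = 7.2801, |v| = sqrt(10) = 3.1623
cos(theta) = u.v/(|u||v|) = -23/sqrt(530) = -0.999056
theta = acos(-0.999056) = 177.51 degrees

177.51 degrees


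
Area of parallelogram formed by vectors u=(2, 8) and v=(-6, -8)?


|u x v| = |2*(-8) - 8*(-6)|
= |(-16) - (-48)| = 32

32


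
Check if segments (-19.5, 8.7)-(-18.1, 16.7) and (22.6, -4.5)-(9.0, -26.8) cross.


Cross products: d1=-1118.35, d2=-1195.93, d3=-355.28, d4=-277.7
d1*d2 < 0 and d3*d4 < 0? no

No, they don't intersect


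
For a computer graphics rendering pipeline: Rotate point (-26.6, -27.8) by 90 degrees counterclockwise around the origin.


90° CCW: (x,y) -> (-y, x)
(-26.6,-27.8) -> (27.8, -26.6)

(27.8, -26.6)


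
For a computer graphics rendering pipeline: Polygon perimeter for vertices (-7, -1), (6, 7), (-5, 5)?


Sides: (-7, -1)->(6, 7): sqrt(233) = 15.264338, (6, 7)->(-5, 5): sqrt(125) = 11.18034, (-5, 5)->(-7, -1): sqrt(40) = 6.324555
Sum = 32.769233
Perimeter = 32.7692

32.7692


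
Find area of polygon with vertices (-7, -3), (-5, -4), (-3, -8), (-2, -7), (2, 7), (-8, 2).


Shoelace sum: ((-7)*(-4) - (-5)*(-3)) + ((-5)*(-8) - (-3)*(-4)) + ((-3)*(-7) - (-2)*(-8)) + ((-2)*7 - 2*(-7)) + (2*2 - (-8)*7) + ((-8)*(-3) - (-7)*2)
= 144
Area = |144|/2 = 72

72


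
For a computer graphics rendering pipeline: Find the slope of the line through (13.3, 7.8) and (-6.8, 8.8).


slope = (y2-y1)/(x2-x1) = (8.8-7.8)/((-6.8)-13.3) = 1/(-20.1) = -0.0498

-0.0498


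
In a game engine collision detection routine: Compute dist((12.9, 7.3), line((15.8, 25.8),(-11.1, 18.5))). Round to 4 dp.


|cross product| = 476.48
|line direction| = sqrt(776.9) = 27.8729
Distance = 476.48/sqrt(776.9) = 17.0947

17.0947


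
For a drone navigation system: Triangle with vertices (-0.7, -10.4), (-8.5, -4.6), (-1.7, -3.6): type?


Side lengths squared: AB^2=94.48, BC^2=47.24, CA^2=47.24
Sorted: [47.24, 47.24, 94.48]
By sides: Isosceles, By angles: Right

Isosceles, Right


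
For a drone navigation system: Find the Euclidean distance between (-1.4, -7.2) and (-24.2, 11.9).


dx=-22.8, dy=19.1
d^2 = (-22.8)^2 + 19.1^2 = 884.65
d = sqrt(884.65) = 29.7431

29.7431


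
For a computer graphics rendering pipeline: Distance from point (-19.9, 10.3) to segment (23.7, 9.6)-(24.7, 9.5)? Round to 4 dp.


Project P onto AB: t = 0 (clamped to [0,1])
Closest point on segment: (23.7, 9.6)
Distance: 43.6056

43.6056


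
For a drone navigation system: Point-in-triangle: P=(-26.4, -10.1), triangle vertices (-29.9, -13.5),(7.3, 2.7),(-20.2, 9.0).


Cross products: AB x AP = 69.78, BC x BP = 564.31, CA x CP = 45.77
All same sign? yes

Yes, inside


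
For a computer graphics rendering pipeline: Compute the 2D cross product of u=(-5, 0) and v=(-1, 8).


u x v = u_x*v_y - u_y*v_x = (-5)*8 - 0*(-1)
= (-40) - 0 = -40

-40


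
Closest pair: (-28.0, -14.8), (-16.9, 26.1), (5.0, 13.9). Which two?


d(P0,P1) = 42.3795, d(P0,P2) = 43.7343, d(P1,P2) = 25.0689
Closest: P1 and P2

Closest pair: (-16.9, 26.1) and (5.0, 13.9), distance = 25.0689


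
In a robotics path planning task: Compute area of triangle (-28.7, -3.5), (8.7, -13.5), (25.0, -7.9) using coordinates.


Area = |x_A(y_B-y_C) + x_B(y_C-y_A) + x_C(y_A-y_B)|/2
= |160.72 + (-38.28) + 250|/2
= 372.44/2 = 186.22

186.22


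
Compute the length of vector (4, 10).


|u| = sqrt(4^2 + 10^2) = sqrt(116) = 10.7703

10.7703


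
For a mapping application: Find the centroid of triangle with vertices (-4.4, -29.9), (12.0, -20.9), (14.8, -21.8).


Centroid = ((x_A+x_B+x_C)/3, (y_A+y_B+y_C)/3)
= (((-4.4)+12+14.8)/3, ((-29.9)+(-20.9)+(-21.8))/3)
= (7.4667, -24.2)

(7.4667, -24.2)


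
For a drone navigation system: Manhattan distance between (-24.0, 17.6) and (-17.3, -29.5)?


|(-24)-(-17.3)| + |17.6-(-29.5)| = 6.7 + 47.1 = 53.8

53.8


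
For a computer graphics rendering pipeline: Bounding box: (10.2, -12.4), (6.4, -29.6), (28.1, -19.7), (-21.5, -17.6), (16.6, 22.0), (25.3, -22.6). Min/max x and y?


x range: [-21.5, 28.1]
y range: [-29.6, 22]
Bounding box: (-21.5,-29.6) to (28.1,22)

(-21.5,-29.6) to (28.1,22)


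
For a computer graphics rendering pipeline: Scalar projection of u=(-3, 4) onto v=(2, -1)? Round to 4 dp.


u.v = -10, |v| = sqrt(5) = 2.2361
Scalar projection = u.v / |v| = -10 / sqrt(5) = -4.4721

-4.4721


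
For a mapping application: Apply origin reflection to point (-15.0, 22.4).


Reflection over origin: (x,y) -> (-x,-y)
(-15, 22.4) -> (15, -22.4)

(15, -22.4)


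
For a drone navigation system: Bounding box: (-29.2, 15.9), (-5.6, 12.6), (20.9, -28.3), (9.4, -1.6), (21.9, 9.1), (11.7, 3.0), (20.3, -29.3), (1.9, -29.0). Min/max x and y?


x range: [-29.2, 21.9]
y range: [-29.3, 15.9]
Bounding box: (-29.2,-29.3) to (21.9,15.9)

(-29.2,-29.3) to (21.9,15.9)


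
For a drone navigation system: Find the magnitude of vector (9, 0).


|u| = sqrt(9^2 + 0^2) = sqrt(81) = 9

9


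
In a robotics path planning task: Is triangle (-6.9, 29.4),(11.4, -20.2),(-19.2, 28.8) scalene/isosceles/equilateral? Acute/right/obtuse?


Side lengths squared: AB^2=2795.05, BC^2=3337.36, CA^2=151.65
Sorted: [151.65, 2795.05, 3337.36]
By sides: Scalene, By angles: Obtuse

Scalene, Obtuse


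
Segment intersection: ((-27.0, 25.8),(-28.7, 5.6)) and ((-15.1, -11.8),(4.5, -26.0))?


Cross products: d1=567.98, d2=147.92, d3=304.3, d4=724.36
d1*d2 < 0 and d3*d4 < 0? no

No, they don't intersect


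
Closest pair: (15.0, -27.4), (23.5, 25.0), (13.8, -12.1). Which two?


d(P0,P1) = 53.0849, d(P0,P2) = 15.347, d(P1,P2) = 38.3471
Closest: P0 and P2

Closest pair: (15.0, -27.4) and (13.8, -12.1), distance = 15.347


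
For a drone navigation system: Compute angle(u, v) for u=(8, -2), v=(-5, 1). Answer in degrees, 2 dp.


u.v = -42, |u| = sqrt(68) = 8.2462, |v| = sqrt(26) = 5.099
cos(theta) = u.v/(|u||v|) = -42/sqrt(1768) = -0.998868
theta = acos(-0.998868) = 177.27 degrees

177.27 degrees


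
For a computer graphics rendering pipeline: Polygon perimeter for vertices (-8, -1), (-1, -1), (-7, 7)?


Sides: (-8, -1)->(-1, -1): sqrt(49) = 7, (-1, -1)->(-7, 7): sqrt(100) = 10, (-7, 7)->(-8, -1): sqrt(65) = 8.062258
Sum = 25.062258
Perimeter = 25.0623

25.0623


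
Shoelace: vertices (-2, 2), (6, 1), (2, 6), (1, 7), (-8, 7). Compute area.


Shoelace sum: ((-2)*1 - 6*2) + (6*6 - 2*1) + (2*7 - 1*6) + (1*7 - (-8)*7) + ((-8)*2 - (-2)*7)
= 89
Area = |89|/2 = 44.5

44.5


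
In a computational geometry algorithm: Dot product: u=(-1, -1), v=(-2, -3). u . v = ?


u . v = u_x*v_x + u_y*v_y = (-1)*(-2) + (-1)*(-3)
= 2 + 3 = 5

5


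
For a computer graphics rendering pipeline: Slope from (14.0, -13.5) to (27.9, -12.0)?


slope = (y2-y1)/(x2-x1) = ((-12)-(-13.5))/(27.9-14) = 1.5/13.9 = 0.1079

0.1079


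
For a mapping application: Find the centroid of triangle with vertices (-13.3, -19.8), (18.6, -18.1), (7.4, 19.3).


Centroid = ((x_A+x_B+x_C)/3, (y_A+y_B+y_C)/3)
= (((-13.3)+18.6+7.4)/3, ((-19.8)+(-18.1)+19.3)/3)
= (4.2333, -6.2)

(4.2333, -6.2)


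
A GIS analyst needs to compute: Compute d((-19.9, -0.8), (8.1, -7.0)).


dx=28, dy=-6.2
d^2 = 28^2 + (-6.2)^2 = 822.44
d = sqrt(822.44) = 28.6782

28.6782


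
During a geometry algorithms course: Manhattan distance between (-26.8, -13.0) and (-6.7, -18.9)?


|(-26.8)-(-6.7)| + |(-13)-(-18.9)| = 20.1 + 5.9 = 26

26


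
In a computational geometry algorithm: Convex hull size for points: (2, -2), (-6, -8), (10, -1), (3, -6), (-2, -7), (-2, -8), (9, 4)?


Convex hull vertices (CCW): (-6, -8), (-2, -8), (3, -6), (10, -1), (9, 4)
Count = 5

5


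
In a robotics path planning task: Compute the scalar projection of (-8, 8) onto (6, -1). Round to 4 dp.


u.v = -56, |v| = sqrt(37) = 6.0828
Scalar projection = u.v / |v| = -56 / sqrt(37) = -9.2063

-9.2063


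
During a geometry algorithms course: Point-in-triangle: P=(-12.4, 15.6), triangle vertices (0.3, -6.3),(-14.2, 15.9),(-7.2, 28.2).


Cross products: AB x AP = -35.61, BC x BP = -24.24, CA x CP = -273.9
All same sign? yes

Yes, inside


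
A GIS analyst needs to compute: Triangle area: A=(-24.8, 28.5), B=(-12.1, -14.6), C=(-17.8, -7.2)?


Area = |x_A(y_B-y_C) + x_B(y_C-y_A) + x_C(y_A-y_B)|/2
= |183.52 + 431.97 + (-767.18)|/2
= 151.69/2 = 75.845

75.845


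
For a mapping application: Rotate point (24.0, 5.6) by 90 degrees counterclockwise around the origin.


90° CCW: (x,y) -> (-y, x)
(24,5.6) -> (-5.6, 24)

(-5.6, 24)


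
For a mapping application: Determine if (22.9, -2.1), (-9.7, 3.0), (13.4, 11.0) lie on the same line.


Cross product: ((-9.7)-22.9)*(11-(-2.1)) - (3-(-2.1))*(13.4-22.9)
= -378.61

No, not collinear


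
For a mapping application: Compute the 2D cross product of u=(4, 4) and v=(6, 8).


u x v = u_x*v_y - u_y*v_x = 4*8 - 4*6
= 32 - 24 = 8

8


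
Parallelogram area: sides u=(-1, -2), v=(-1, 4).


|u x v| = |(-1)*4 - (-2)*(-1)|
= |(-4) - 2| = 6

6


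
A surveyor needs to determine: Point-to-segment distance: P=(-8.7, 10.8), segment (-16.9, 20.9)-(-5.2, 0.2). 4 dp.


Project P onto AB: t = 0.5395 (clamped to [0,1])
Closest point on segment: (-10.5881, 9.7328)
Distance: 2.1688

2.1688


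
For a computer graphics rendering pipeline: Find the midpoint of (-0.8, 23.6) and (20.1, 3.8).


M = (((-0.8)+20.1)/2, (23.6+3.8)/2)
= (9.65, 13.7)

(9.65, 13.7)


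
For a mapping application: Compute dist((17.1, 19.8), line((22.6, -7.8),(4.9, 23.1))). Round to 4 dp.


|cross product| = 318.57
|line direction| = sqrt(1268.1) = 35.6104
Distance = 318.57/sqrt(1268.1) = 8.946

8.946


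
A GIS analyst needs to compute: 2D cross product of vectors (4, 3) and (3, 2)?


u x v = u_x*v_y - u_y*v_x = 4*2 - 3*3
= 8 - 9 = -1

-1


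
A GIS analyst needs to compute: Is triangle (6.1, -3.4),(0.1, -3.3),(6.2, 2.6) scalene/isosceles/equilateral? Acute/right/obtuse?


Side lengths squared: AB^2=36.01, BC^2=72.02, CA^2=36.01
Sorted: [36.01, 36.01, 72.02]
By sides: Isosceles, By angles: Right

Isosceles, Right


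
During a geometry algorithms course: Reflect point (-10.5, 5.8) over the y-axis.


Reflection over y-axis: (x,y) -> (-x,y)
(-10.5, 5.8) -> (10.5, 5.8)

(10.5, 5.8)


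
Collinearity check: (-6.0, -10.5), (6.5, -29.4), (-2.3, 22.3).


Cross product: (6.5-(-6))*(22.3-(-10.5)) - ((-29.4)-(-10.5))*((-2.3)-(-6))
= 479.93

No, not collinear


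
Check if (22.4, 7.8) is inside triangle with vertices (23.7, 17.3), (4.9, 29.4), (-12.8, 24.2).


Cross products: AB x AP = 194.33, BC x BP = 473.32, CA x CP = -355.72
All same sign? no

No, outside


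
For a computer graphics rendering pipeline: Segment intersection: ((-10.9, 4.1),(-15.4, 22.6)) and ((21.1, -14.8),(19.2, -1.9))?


Cross products: d1=376.89, d2=399.79, d3=-506.95, d4=-529.85
d1*d2 < 0 and d3*d4 < 0? no

No, they don't intersect


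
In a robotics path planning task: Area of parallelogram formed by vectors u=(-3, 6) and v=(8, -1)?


|u x v| = |(-3)*(-1) - 6*8|
= |3 - 48| = 45

45


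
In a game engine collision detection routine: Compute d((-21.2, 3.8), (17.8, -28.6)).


dx=39, dy=-32.4
d^2 = 39^2 + (-32.4)^2 = 2570.76
d = sqrt(2570.76) = 50.7027

50.7027


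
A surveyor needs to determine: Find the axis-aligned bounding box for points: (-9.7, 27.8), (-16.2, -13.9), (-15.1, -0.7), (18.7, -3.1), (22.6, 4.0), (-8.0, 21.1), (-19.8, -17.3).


x range: [-19.8, 22.6]
y range: [-17.3, 27.8]
Bounding box: (-19.8,-17.3) to (22.6,27.8)

(-19.8,-17.3) to (22.6,27.8)


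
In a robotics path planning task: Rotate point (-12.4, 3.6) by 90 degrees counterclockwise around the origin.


90° CCW: (x,y) -> (-y, x)
(-12.4,3.6) -> (-3.6, -12.4)

(-3.6, -12.4)


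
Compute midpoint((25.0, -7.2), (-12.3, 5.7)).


M = ((25+(-12.3))/2, ((-7.2)+5.7)/2)
= (6.35, -0.75)

(6.35, -0.75)


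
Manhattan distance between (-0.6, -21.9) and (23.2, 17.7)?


|(-0.6)-23.2| + |(-21.9)-17.7| = 23.8 + 39.6 = 63.4

63.4


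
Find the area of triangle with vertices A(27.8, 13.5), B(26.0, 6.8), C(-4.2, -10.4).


Area = |x_A(y_B-y_C) + x_B(y_C-y_A) + x_C(y_A-y_B)|/2
= |478.16 + (-621.4) + (-28.14)|/2
= 171.38/2 = 85.69

85.69


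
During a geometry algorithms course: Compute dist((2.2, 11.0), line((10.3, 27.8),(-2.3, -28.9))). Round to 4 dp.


|cross product| = 247.59
|line direction| = sqrt(3373.65) = 58.0831
Distance = 247.59/sqrt(3373.65) = 4.2627

4.2627


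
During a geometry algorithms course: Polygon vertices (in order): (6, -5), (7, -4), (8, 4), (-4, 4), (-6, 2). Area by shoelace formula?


Shoelace sum: (6*(-4) - 7*(-5)) + (7*4 - 8*(-4)) + (8*4 - (-4)*4) + ((-4)*2 - (-6)*4) + ((-6)*(-5) - 6*2)
= 153
Area = |153|/2 = 76.5

76.5


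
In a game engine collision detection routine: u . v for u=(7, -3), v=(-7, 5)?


u . v = u_x*v_x + u_y*v_y = 7*(-7) + (-3)*5
= (-49) + (-15) = -64

-64


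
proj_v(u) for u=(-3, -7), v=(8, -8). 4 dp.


u.v = 32, |v| = sqrt(128) = 11.3137
Scalar projection = u.v / |v| = 32 / sqrt(128) = 2.8284

2.8284


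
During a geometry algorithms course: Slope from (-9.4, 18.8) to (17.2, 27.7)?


slope = (y2-y1)/(x2-x1) = (27.7-18.8)/(17.2-(-9.4)) = 8.9/26.6 = 0.3346

0.3346


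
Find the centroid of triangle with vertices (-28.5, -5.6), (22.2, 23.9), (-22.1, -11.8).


Centroid = ((x_A+x_B+x_C)/3, (y_A+y_B+y_C)/3)
= (((-28.5)+22.2+(-22.1))/3, ((-5.6)+23.9+(-11.8))/3)
= (-9.4667, 2.1667)

(-9.4667, 2.1667)


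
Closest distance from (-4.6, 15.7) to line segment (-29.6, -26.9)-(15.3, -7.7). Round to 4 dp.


Project P onto AB: t = 0.8137 (clamped to [0,1])
Closest point on segment: (6.9357, -11.2767)
Distance: 29.3397

29.3397


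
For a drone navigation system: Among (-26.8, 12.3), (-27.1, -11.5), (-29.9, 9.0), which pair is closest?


d(P0,P1) = 23.8019, d(P0,P2) = 4.5277, d(P1,P2) = 20.6903
Closest: P0 and P2

Closest pair: (-26.8, 12.3) and (-29.9, 9.0), distance = 4.5277


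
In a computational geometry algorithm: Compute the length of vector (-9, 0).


|u| = sqrt((-9)^2 + 0^2) = sqrt(81) = 9

9


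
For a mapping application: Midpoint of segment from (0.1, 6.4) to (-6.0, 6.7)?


M = ((0.1+(-6))/2, (6.4+6.7)/2)
= (-2.95, 6.55)

(-2.95, 6.55)


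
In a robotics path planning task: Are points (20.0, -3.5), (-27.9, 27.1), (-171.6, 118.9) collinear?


Cross product: ((-27.9)-20)*(118.9-(-3.5)) - (27.1-(-3.5))*((-171.6)-20)
= 0

Yes, collinear


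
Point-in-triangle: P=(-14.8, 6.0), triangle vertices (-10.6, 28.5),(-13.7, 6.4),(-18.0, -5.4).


Cross products: AB x AP = -23.07, BC x BP = -11.26, CA x CP = -24.12
All same sign? yes

Yes, inside


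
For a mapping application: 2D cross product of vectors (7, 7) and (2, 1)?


u x v = u_x*v_y - u_y*v_x = 7*1 - 7*2
= 7 - 14 = -7

-7


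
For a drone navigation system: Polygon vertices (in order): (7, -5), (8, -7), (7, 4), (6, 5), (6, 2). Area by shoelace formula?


Shoelace sum: (7*(-7) - 8*(-5)) + (8*4 - 7*(-7)) + (7*5 - 6*4) + (6*2 - 6*5) + (6*(-5) - 7*2)
= 21
Area = |21|/2 = 10.5

10.5


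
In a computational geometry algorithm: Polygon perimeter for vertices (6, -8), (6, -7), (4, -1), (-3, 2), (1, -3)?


Sides: (6, -8)->(6, -7): sqrt(1) = 1, (6, -7)->(4, -1): sqrt(40) = 6.324555, (4, -1)->(-3, 2): sqrt(58) = 7.615773, (-3, 2)->(1, -3): sqrt(41) = 6.403124, (1, -3)->(6, -8): sqrt(50) = 7.071068
Sum = 28.41452
Perimeter = 28.4145

28.4145


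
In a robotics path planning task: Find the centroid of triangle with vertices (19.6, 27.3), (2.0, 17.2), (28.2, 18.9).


Centroid = ((x_A+x_B+x_C)/3, (y_A+y_B+y_C)/3)
= ((19.6+2+28.2)/3, (27.3+17.2+18.9)/3)
= (16.6, 21.1333)

(16.6, 21.1333)


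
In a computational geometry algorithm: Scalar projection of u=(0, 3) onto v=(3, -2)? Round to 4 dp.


u.v = -6, |v| = sqrt(13) = 3.6056
Scalar projection = u.v / |v| = -6 / sqrt(13) = -1.6641

-1.6641


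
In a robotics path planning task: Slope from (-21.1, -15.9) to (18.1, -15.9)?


slope = (y2-y1)/(x2-x1) = ((-15.9)-(-15.9))/(18.1-(-21.1)) = 0/39.2 = 0

0


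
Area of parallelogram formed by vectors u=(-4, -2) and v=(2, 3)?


|u x v| = |(-4)*3 - (-2)*2|
= |(-12) - (-4)| = 8

8


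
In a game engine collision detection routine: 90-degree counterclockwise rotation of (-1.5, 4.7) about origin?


90° CCW: (x,y) -> (-y, x)
(-1.5,4.7) -> (-4.7, -1.5)

(-4.7, -1.5)


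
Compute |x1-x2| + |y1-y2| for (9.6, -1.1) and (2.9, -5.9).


|9.6-2.9| + |(-1.1)-(-5.9)| = 6.7 + 4.8 = 11.5

11.5


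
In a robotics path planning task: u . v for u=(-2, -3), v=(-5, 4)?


u . v = u_x*v_x + u_y*v_y = (-2)*(-5) + (-3)*4
= 10 + (-12) = -2

-2


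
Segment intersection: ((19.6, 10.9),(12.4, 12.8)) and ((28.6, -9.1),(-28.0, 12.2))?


Cross products: d1=-940.3, d2=-894.48, d3=126.9, d4=81.08
d1*d2 < 0 and d3*d4 < 0? no

No, they don't intersect


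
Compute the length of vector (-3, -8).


|u| = sqrt((-3)^2 + (-8)^2) = sqrt(73) = 8.544

8.544


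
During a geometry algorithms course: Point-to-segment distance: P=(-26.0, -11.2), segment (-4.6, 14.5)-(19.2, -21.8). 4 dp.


Project P onto AB: t = 0.2248 (clamped to [0,1])
Closest point on segment: (0.7507, 6.339)
Distance: 31.9878

31.9878


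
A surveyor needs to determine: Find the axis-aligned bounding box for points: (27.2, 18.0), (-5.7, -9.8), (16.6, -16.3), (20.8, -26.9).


x range: [-5.7, 27.2]
y range: [-26.9, 18]
Bounding box: (-5.7,-26.9) to (27.2,18)

(-5.7,-26.9) to (27.2,18)


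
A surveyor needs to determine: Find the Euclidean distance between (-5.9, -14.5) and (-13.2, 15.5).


dx=-7.3, dy=30
d^2 = (-7.3)^2 + 30^2 = 953.29
d = sqrt(953.29) = 30.8754

30.8754


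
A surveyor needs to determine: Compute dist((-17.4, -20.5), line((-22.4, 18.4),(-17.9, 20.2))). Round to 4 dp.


|cross product| = 184.05
|line direction| = sqrt(23.49) = 4.8466
Distance = 184.05/sqrt(23.49) = 37.9747

37.9747


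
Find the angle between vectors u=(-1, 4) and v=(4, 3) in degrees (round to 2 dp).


u.v = 8, |u| = sqrt(17) = 4.1231, |v| = sqrt(25) = 5
cos(theta) = u.v/(|u||v|) = 8/sqrt(425) = 0.388057
theta = acos(0.388057) = 67.17 degrees

67.17 degrees


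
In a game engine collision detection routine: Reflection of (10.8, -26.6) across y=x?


Reflection over y=x: (x,y) -> (y,x)
(10.8, -26.6) -> (-26.6, 10.8)

(-26.6, 10.8)


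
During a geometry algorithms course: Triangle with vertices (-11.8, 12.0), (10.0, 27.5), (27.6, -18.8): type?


Side lengths squared: AB^2=715.49, BC^2=2453.45, CA^2=2501
Sorted: [715.49, 2453.45, 2501]
By sides: Scalene, By angles: Acute

Scalene, Acute


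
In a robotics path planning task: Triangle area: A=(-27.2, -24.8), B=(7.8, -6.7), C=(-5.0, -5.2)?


Area = |x_A(y_B-y_C) + x_B(y_C-y_A) + x_C(y_A-y_B)|/2
= |40.8 + 152.88 + 90.5|/2
= 284.18/2 = 142.09

142.09


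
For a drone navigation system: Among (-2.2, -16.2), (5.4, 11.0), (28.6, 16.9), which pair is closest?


d(P0,P1) = 28.2418, d(P0,P2) = 45.2134, d(P1,P2) = 23.9385
Closest: P1 and P2

Closest pair: (5.4, 11.0) and (28.6, 16.9), distance = 23.9385


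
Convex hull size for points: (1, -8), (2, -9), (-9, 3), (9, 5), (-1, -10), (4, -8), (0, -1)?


Convex hull vertices (CCW): (-9, 3), (-1, -10), (2, -9), (4, -8), (9, 5)
Count = 5

5


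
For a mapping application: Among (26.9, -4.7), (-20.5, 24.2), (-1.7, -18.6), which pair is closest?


d(P0,P1) = 55.5155, d(P0,P2) = 31.7989, d(P1,P2) = 46.747
Closest: P0 and P2

Closest pair: (26.9, -4.7) and (-1.7, -18.6), distance = 31.7989


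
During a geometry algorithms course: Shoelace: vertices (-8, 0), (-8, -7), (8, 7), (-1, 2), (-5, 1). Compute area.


Shoelace sum: ((-8)*(-7) - (-8)*0) + ((-8)*7 - 8*(-7)) + (8*2 - (-1)*7) + ((-1)*1 - (-5)*2) + ((-5)*0 - (-8)*1)
= 96
Area = |96|/2 = 48

48


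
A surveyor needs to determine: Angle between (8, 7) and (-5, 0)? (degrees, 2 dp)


u.v = -40, |u| = sqrt(113) = 10.6301, |v| = sqrt(25) = 5
cos(theta) = u.v/(|u||v|) = -40/sqrt(2825) = -0.752577
theta = acos(-0.752577) = 138.81 degrees

138.81 degrees


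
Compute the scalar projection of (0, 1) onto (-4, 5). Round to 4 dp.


u.v = 5, |v| = sqrt(41) = 6.4031
Scalar projection = u.v / |v| = 5 / sqrt(41) = 0.7809

0.7809


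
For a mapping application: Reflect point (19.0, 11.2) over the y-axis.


Reflection over y-axis: (x,y) -> (-x,y)
(19, 11.2) -> (-19, 11.2)

(-19, 11.2)


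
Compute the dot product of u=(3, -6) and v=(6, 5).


u . v = u_x*v_x + u_y*v_y = 3*6 + (-6)*5
= 18 + (-30) = -12

-12


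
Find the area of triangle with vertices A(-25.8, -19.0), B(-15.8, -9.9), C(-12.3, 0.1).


Area = |x_A(y_B-y_C) + x_B(y_C-y_A) + x_C(y_A-y_B)|/2
= |258 + (-301.78) + 111.93|/2
= 68.15/2 = 34.075

34.075


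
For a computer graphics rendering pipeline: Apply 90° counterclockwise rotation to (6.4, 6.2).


90° CCW: (x,y) -> (-y, x)
(6.4,6.2) -> (-6.2, 6.4)

(-6.2, 6.4)


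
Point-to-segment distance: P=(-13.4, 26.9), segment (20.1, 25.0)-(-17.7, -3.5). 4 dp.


Project P onto AB: t = 0.5409 (clamped to [0,1])
Closest point on segment: (-0.3451, 9.5851)
Distance: 21.685

21.685


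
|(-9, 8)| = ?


|u| = sqrt((-9)^2 + 8^2) = sqrt(145) = 12.0416

12.0416


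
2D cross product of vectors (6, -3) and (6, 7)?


u x v = u_x*v_y - u_y*v_x = 6*7 - (-3)*6
= 42 - (-18) = 60

60


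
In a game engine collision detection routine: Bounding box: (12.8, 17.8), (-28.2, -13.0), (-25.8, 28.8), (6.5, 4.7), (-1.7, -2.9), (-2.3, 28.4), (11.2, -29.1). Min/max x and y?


x range: [-28.2, 12.8]
y range: [-29.1, 28.8]
Bounding box: (-28.2,-29.1) to (12.8,28.8)

(-28.2,-29.1) to (12.8,28.8)


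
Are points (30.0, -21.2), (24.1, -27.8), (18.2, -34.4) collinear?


Cross product: (24.1-30)*((-34.4)-(-21.2)) - ((-27.8)-(-21.2))*(18.2-30)
= 0

Yes, collinear


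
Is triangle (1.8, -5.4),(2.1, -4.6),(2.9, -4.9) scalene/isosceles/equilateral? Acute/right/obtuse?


Side lengths squared: AB^2=0.73, BC^2=0.73, CA^2=1.46
Sorted: [0.73, 0.73, 1.46]
By sides: Isosceles, By angles: Right

Isosceles, Right
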